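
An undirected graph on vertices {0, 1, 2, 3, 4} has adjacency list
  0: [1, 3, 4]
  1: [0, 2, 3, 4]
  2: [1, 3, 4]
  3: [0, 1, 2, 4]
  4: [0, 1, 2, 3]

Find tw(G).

A width-3 tree decomposition is:
Bags: B1 = {0, 1, 3, 4}  B2 = {1, 2, 3, 4}
Tree: B1–B2
The largest bag has 4 vertices, giving width 3; this decomposition certifies tw(G) ≤ 3. Conversely, {0, 1, 3, 4} is a clique of size 4, and the vertices of any clique must share a bag in every tree decomposition; so some bag has ≥ 4 vertices and tw(G) ≥ 3. The upper and lower bounds meet at 3, so that is the treewidth.

3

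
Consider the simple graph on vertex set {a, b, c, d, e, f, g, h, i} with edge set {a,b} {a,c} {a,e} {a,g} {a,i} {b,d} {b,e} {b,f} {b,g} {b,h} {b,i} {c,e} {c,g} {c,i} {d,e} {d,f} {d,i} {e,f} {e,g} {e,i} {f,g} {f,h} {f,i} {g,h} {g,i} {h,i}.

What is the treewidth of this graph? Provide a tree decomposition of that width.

Each bag holds 5 vertices, so the decomposition has width 4, which upper-bounds the treewidth. For the lower bound, the 5 vertices {b, d, e, f, i} are pairwise adjacent, and any tree decomposition puts a clique entirely inside one bag — forcing width ≥ 4. Combining the bounds, tw(G) = 4.

Treewidth 4.
One such decomposition:
Bags: B1 = {b, e, f, g, i}  B2 = {b, f, g, h, i}  B3 = {a, b, e, g, i}  B4 = {b, d, e, f, i}  B5 = {a, c, e, g, i}
Tree: B1–B2, B1–B3, B1–B4, B3–B5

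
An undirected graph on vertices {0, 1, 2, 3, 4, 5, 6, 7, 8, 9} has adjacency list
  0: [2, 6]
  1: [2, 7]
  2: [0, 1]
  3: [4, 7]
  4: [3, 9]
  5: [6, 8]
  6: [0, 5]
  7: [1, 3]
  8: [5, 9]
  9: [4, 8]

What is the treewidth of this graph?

A width-2 tree decomposition is:
Bags: B1 = {5, 6, 8}  B2 = {0, 6, 8}  B3 = {0, 2, 8}  B4 = {1, 2, 8}  B5 = {1, 7, 8}  B6 = {3, 7, 8}  B7 = {3, 4, 8}  B8 = {4, 8, 9}
Tree: B1–B2, B2–B3, B3–B4, B4–B5, B5–B6, B6–B7, B7–B8
Every bag has size at most 3, so the width is 3 − 1 = 2 and tw(G) ≤ 2. Since 8–5–6–0–2–1–7–3–4–9–8 is a cycle in G, G is not acyclic. Forests are exactly the graphs of treewidth ≤ 1, so tw(G) ≥ 2. Hence tw(G) = 2 exactly.

2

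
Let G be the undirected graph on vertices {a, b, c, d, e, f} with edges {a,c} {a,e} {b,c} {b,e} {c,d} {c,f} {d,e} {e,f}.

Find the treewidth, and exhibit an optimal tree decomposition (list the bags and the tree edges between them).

The largest bag has 3 vertices, giving width 2; this decomposition certifies tw(G) ≤ 2. The edges a–c–d–e–a form a cycle, so G is not a tree and its treewidth is at least 2. The upper and lower bounds meet at 2, so that is the treewidth.

Treewidth 2.
Bags: B1 = {a, c, e}  B2 = {c, d, e}  B3 = {c, e, f}  B4 = {b, c, e}
Tree: B1–B2, B2–B3, B3–B4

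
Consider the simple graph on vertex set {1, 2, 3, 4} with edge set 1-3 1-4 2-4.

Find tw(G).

1

A width-1 tree decomposition is:
Bags: B1 = {1, 4}  B2 = {2, 4}  B3 = {1, 3}
Tree: B1–B2, B1–B3
The largest bag has 2 vertices, giving width 1; this decomposition certifies tw(G) ≤ 1. Any graph with an edge has treewidth ≥ 1, and G has the edge 1–4. The upper and lower bounds meet at 1, so that is the treewidth.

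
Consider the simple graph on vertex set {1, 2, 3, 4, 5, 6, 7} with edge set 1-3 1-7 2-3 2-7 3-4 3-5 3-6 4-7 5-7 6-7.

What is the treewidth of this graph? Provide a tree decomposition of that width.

The largest bag has 3 vertices, giving width 2; this decomposition certifies tw(G) ≤ 2. For the lower bound, G contains the cycle 7–4–3–1–7, so G is not a forest; only forests have treewidth ≤ 1, hence tw(G) ≥ 2. Hence tw(G) = 2 exactly.

Treewidth 2.
One optimal decomposition is:
Bags: B1 = {3, 4, 7}  B2 = {1, 3, 7}  B3 = {2, 3, 7}  B4 = {3, 6, 7}  B5 = {3, 5, 7}
Tree: B1–B2, B2–B3, B3–B4, B4–B5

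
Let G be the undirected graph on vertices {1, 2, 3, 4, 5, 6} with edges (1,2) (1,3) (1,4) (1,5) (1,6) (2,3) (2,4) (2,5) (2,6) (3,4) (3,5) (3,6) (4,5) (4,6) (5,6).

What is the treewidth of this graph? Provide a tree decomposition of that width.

With just one bag of size 6, the width is 6 − 1 = 5, so tw(G) ≤ 5. On the other hand G contains the 6-clique {1, 2, 3, 4, 5, 6}. A clique must lie in a single bag of any decomposition, so no decomposition can have width below 5. Combining the bounds, tw(G) = 5.

Treewidth 5.
One such decomposition:
Bags: B1 = {1, 2, 3, 4, 5, 6}
Tree: (single bag)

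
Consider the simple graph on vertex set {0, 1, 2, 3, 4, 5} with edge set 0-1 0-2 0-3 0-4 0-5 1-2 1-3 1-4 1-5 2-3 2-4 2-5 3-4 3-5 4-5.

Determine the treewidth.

5

A width-5 tree decomposition is:
Bags: B1 = {0, 1, 2, 3, 4, 5}
Tree: (single bag)
A single bag containing all 6 vertices is trivially a valid decomposition of width 5. Conversely, {0, 1, 2, 3, 4, 5} is a clique of size 6, and the vertices of any clique must share a bag in every tree decomposition; so some bag has ≥ 6 vertices and tw(G) ≥ 5. The upper and lower bounds meet at 5, so that is the treewidth.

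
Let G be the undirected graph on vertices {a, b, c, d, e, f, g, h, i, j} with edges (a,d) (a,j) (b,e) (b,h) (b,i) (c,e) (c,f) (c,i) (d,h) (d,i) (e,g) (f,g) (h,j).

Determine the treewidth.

2

A width-2 tree decomposition is:
Bags: B1 = {e, f, g}  B2 = {c, e, f}  B3 = {b, c, e}  B4 = {b, c, i}  B5 = {b, h, i}  B6 = {d, h, i}  B7 = {d, h, j}  B8 = {a, d, j}
Tree: B1–B2, B2–B3, B3–B4, B4–B5, B5–B6, B6–B7, B7–B8
The largest bag has 3 vertices, giving width 2; this decomposition certifies tw(G) ≤ 2. For the lower bound, G contains the cycle g–f–c–e–g, so G is not a forest; only forests have treewidth ≤ 1, hence tw(G) ≥ 2. Hence tw(G) = 2 exactly.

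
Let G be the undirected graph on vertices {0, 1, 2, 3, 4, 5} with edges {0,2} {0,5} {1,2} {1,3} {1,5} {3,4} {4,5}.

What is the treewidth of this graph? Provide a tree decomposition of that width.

Treewidth 2.
One optimal decomposition is:
Bags: B1 = {1, 3, 4}  B2 = {1, 4, 5}  B3 = {1, 2, 5}  B4 = {0, 2, 5}
Tree: B1–B2, B2–B3, B3–B4

Every bag has size at most 3, so the width is 3 − 1 = 2 and tw(G) ≤ 2. For the lower bound, G contains the cycle 3–4–5–1–3, so G is not a forest; only forests have treewidth ≤ 1, hence tw(G) ≥ 2. Combining the bounds, tw(G) = 2.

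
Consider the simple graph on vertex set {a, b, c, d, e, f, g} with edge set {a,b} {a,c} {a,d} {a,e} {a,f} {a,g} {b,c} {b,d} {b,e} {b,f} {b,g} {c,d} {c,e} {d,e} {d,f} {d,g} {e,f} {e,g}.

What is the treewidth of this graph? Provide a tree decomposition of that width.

Treewidth 4.
One such decomposition:
Bags: B1 = {a, b, d, e, f}  B2 = {a, b, d, e, g}  B3 = {a, b, c, d, e}
Tree: B1–B2, B2–B3

Each bag holds 5 vertices, so the decomposition has width 4, which upper-bounds the treewidth. For the lower bound, the 5 vertices {a, b, d, e, g} are pairwise adjacent, and any tree decomposition puts a clique entirely inside one bag — forcing width ≥ 4. Hence tw(G) = 4 exactly.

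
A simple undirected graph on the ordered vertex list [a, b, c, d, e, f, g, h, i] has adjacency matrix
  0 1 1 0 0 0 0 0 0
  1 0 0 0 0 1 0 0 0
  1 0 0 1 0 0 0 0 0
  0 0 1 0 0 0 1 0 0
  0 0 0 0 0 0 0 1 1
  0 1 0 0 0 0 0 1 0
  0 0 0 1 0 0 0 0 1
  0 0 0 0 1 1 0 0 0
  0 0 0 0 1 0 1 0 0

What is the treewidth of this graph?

A width-2 tree decomposition is:
Bags: B1 = {e, g, i}  B2 = {d, e, g}  B3 = {c, d, e}  B4 = {a, c, e}  B5 = {a, b, e}  B6 = {b, e, f}  B7 = {e, f, h}
Tree: B1–B2, B2–B3, B3–B4, B4–B5, B5–B6, B6–B7
The largest bag has 3 vertices, giving width 2; this decomposition certifies tw(G) ≤ 2. Since e–i–g–d–c–a–b–f–h–e is a cycle in G, G is not acyclic. Forests are exactly the graphs of treewidth ≤ 1, so tw(G) ≥ 2. Hence tw(G) = 2 exactly.

2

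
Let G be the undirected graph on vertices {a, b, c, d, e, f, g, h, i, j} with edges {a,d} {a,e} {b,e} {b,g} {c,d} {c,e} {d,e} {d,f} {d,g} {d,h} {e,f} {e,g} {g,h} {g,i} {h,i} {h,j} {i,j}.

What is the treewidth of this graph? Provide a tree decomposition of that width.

Every bag has size at most 3, so the width is 3 − 1 = 2 and tw(G) ≤ 2. On the other hand G contains the 3-clique {d, e, g}. A clique must lie in a single bag of any decomposition, so no decomposition can have width below 2. Therefore the treewidth is 2.

Treewidth 2.
One optimal decomposition is:
Bags: B1 = {d, e, g}  B2 = {d, g, h}  B3 = {c, d, e}  B4 = {d, e, f}  B5 = {a, d, e}  B6 = {b, e, g}  B7 = {g, h, i}  B8 = {h, i, j}
Tree: B1–B2, B1–B3, B3–B4, B4–B5, B1–B6, B2–B7, B7–B8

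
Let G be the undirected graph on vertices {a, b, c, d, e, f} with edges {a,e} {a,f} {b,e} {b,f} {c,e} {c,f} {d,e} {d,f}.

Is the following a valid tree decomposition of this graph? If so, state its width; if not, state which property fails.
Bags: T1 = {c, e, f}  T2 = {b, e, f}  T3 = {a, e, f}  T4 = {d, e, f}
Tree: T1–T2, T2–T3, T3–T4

Yes; width 2.

Every vertex of G appears in some bag (union = {a, b, c, d, e, f}); every edge is covered by a bag; and for each vertex v the set of bags containing v is connected in the bag tree. The decomposition is therefore valid. The largest bag has 3 vertices, so the width is 2.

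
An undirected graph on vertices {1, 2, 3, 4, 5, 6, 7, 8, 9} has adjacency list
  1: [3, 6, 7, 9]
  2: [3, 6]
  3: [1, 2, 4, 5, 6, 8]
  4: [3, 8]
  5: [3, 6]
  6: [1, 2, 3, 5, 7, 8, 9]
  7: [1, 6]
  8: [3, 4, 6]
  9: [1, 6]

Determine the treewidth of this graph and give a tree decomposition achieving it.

Every bag has size at most 3, so the width is 3 − 1 = 2 and tw(G) ≤ 2. For the lower bound, the 3 vertices {3, 4, 8} are pairwise adjacent, and any tree decomposition puts a clique entirely inside one bag — forcing width ≥ 2. The upper and lower bounds meet at 2, so that is the treewidth.

Treewidth 2.
One optimal decomposition is:
Bags: B1 = {1, 3, 6}  B2 = {1, 6, 9}  B3 = {3, 6, 8}  B4 = {3, 4, 8}  B5 = {3, 5, 6}  B6 = {2, 3, 6}  B7 = {1, 6, 7}
Tree: B1–B2, B1–B3, B3–B4, B3–B5, B1–B6, B2–B7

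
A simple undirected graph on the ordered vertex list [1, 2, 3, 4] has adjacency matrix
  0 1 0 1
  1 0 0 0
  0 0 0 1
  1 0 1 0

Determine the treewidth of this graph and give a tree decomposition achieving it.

The largest bag has 2 vertices, giving width 1; this decomposition certifies tw(G) ≤ 1. Since G has at least one edge (e.g. 2–1), it is not an edgeless graph, so tw(G) ≥ 1. The upper and lower bounds meet at 1, so that is the treewidth.

Treewidth 1.
One such decomposition:
Bags: B1 = {1, 2}  B2 = {1, 4}  B3 = {3, 4}
Tree: B1–B2, B2–B3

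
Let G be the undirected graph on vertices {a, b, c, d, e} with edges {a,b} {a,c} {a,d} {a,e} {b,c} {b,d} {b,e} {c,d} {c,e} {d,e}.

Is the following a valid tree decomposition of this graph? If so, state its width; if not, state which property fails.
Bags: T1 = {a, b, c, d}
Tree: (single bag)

A tree decomposition must satisfy three properties: every vertex lies in some bag; for every edge, both endpoints lie together in some bag; and for every vertex, the bags containing it form a connected subtree. Here vertex e appears in no bag, so the decomposition is invalid.

No — vertex e appears in no bag.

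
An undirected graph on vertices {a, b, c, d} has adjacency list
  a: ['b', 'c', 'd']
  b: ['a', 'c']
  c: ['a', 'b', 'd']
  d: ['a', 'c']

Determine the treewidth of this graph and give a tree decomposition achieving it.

Treewidth 2.
Bags: B1 = {a, b, c}  B2 = {a, c, d}
Tree: B1–B2

Each bag holds 3 vertices, so the decomposition has width 2, which upper-bounds the treewidth. Conversely, {a, c, d} is a clique of size 3, and the vertices of any clique must share a bag in every tree decomposition; so some bag has ≥ 3 vertices and tw(G) ≥ 2. Therefore the treewidth is 2.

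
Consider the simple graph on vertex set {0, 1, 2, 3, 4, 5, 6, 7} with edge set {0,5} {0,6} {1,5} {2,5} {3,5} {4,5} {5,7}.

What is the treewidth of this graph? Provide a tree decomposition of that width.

Treewidth 1.
Bags: B1 = {0, 5}  B2 = {0, 6}  B3 = {1, 5}  B4 = {3, 5}  B5 = {4, 5}  B6 = {2, 5}  B7 = {5, 7}
Tree: B1–B2, B1–B3, B3–B4, B1–B5, B3–B6, B1–B7

Each bag holds 2 vertices, so the decomposition has width 1, which upper-bounds the treewidth. Any graph with an edge has treewidth ≥ 1, and G has the edge 5–0. The upper and lower bounds meet at 1, so that is the treewidth.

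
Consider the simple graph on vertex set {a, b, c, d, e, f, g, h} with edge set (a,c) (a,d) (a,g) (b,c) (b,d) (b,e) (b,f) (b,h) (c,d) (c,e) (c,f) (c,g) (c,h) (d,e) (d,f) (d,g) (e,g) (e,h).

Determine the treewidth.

A width-3 tree decomposition is:
Bags: B1 = {b, c, d, e}  B2 = {b, c, e, h}  B3 = {b, c, d, f}  B4 = {c, d, e, g}  B5 = {a, c, d, g}
Tree: B1–B2, B1–B3, B1–B4, B4–B5
Every bag has size at most 4, so the width is 4 − 1 = 3 and tw(G) ≤ 3. Conversely, {c, d, e, g} is a clique of size 4, and the vertices of any clique must share a bag in every tree decomposition; so some bag has ≥ 4 vertices and tw(G) ≥ 3. Combining the bounds, tw(G) = 3.

3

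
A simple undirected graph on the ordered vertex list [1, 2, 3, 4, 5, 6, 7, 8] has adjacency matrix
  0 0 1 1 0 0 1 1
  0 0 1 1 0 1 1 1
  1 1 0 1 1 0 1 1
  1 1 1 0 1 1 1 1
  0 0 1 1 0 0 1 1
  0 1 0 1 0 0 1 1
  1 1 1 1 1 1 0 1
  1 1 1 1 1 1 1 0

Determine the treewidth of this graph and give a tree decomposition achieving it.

Every bag has size at most 5, so the width is 5 − 1 = 4 and tw(G) ≤ 4. Conversely, {1, 3, 4, 7, 8} is a clique of size 5, and the vertices of any clique must share a bag in every tree decomposition; so some bag has ≥ 5 vertices and tw(G) ≥ 4. The upper and lower bounds meet at 4, so that is the treewidth.

Treewidth 4.
One such decomposition:
Bags: B1 = {3, 4, 5, 7, 8}  B2 = {2, 3, 4, 7, 8}  B3 = {1, 3, 4, 7, 8}  B4 = {2, 4, 6, 7, 8}
Tree: B1–B2, B1–B3, B2–B4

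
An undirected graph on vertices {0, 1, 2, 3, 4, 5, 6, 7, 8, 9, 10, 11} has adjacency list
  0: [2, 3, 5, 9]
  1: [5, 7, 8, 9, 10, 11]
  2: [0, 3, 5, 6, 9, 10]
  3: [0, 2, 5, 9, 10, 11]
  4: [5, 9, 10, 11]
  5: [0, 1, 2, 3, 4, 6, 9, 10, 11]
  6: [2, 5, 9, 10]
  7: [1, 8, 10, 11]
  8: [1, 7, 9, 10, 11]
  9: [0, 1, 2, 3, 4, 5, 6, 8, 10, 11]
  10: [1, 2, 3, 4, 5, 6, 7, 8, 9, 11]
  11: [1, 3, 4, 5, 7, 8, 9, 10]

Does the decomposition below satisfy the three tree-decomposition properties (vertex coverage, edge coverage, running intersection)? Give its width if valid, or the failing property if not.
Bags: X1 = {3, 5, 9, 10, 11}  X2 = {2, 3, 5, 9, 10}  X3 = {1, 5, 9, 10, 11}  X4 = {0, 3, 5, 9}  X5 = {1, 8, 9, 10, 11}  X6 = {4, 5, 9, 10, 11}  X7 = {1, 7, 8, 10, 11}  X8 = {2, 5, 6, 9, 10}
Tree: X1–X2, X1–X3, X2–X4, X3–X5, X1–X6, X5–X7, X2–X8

No — edge (2,0) lies in no bag.

A tree decomposition must satisfy three properties: every vertex lies in some bag; for every edge, both endpoints lie together in some bag; and for every vertex, the bags containing it form a connected subtree. Here edge (2,0) lies in no bag, so the decomposition is invalid.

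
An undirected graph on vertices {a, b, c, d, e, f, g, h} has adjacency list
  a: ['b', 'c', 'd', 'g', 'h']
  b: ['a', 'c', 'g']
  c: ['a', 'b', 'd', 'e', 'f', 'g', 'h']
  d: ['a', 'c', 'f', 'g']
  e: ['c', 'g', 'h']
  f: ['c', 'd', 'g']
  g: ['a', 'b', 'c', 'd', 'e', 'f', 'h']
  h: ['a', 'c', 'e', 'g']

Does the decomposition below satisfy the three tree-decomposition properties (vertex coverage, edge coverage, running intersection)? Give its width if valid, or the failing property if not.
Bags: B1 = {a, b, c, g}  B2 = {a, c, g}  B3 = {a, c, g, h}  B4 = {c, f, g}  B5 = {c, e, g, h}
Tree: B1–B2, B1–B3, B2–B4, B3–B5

No — vertex d appears in no bag.

A tree decomposition must satisfy three properties: every vertex lies in some bag; for every edge, both endpoints lie together in some bag; and for every vertex, the bags containing it form a connected subtree. Here vertex d appears in no bag, so the decomposition is invalid.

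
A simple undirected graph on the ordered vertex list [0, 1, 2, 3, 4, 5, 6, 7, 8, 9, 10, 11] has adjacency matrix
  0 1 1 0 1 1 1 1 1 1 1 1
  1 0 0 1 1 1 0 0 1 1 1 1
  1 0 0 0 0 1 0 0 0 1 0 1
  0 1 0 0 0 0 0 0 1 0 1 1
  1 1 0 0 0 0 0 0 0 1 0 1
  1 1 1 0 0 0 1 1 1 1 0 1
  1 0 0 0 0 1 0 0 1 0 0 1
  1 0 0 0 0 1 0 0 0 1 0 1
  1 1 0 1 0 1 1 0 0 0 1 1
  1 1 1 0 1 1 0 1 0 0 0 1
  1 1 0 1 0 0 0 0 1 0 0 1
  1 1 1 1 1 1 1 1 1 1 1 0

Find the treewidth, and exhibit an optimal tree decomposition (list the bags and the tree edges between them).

The largest bag has 5 vertices, giving width 4; this decomposition certifies tw(G) ≤ 4. On the other hand G contains the 5-clique {0, 1, 8, 10, 11}. A clique must lie in a single bag of any decomposition, so no decomposition can have width below 4. Therefore the treewidth is 4.

Treewidth 4.
One optimal decomposition is:
Bags: B1 = {0, 1, 5, 8, 11}  B2 = {0, 1, 8, 10, 11}  B3 = {0, 1, 5, 9, 11}  B4 = {0, 1, 4, 9, 11}  B5 = {0, 5, 6, 8, 11}  B6 = {0, 5, 7, 9, 11}  B7 = {1, 3, 8, 10, 11}  B8 = {0, 2, 5, 9, 11}
Tree: B1–B2, B1–B3, B3–B4, B1–B5, B3–B6, B2–B7, B6–B8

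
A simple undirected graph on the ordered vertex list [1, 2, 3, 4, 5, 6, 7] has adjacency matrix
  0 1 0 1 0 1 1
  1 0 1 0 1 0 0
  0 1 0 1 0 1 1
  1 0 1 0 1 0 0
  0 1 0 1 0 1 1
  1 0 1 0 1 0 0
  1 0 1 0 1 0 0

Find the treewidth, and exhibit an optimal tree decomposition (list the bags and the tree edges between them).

Every bag has size at most 4, so the width is 4 − 1 = 3 and tw(G) ≤ 3. For the lower bound: the 4 vertex sets {3,4}, {5,6}, {1}, {7} are disjoint, each induces a connected subgraph, and every pair is joined by at least one edge of G. Contracting each set to a single vertex therefore yields K_{4} as a minor, and since treewidth is minor-monotone, tw(G) ≥ tw(K_{4}) = 3. The upper and lower bounds meet at 3, so that is the treewidth.

Treewidth 3.
Bags: B1 = {1, 3, 4, 5}  B2 = {1, 3, 5, 6}  B3 = {1, 3, 5, 7}  B4 = {1, 2, 3, 5}
Tree: B1–B2, B2–B3, B3–B4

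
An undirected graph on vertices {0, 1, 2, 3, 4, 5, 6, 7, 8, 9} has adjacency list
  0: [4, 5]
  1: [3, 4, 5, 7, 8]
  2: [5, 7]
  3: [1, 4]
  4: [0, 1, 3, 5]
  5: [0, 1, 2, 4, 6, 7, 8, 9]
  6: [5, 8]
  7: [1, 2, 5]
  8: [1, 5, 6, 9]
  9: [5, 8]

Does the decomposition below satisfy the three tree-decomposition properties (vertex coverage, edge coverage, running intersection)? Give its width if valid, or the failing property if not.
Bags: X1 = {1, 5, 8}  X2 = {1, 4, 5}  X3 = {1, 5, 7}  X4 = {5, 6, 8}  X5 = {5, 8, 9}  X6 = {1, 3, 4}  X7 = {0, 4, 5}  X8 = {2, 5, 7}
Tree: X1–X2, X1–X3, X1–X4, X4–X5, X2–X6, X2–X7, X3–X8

Vertex coverage: the bags together contain {0, 1, 2, 3, 4, 5, 6, 7, 8, 9}, the full vertex set. Edge coverage: each edge of G has both endpoints in at least one bag. Running intersection: for every vertex, the bags containing it form a connected subtree. All three properties hold, so this is a valid tree decomposition of width max|bag| − 1 = 2, and hence tw(G) ≤ 2.

Yes; width 2.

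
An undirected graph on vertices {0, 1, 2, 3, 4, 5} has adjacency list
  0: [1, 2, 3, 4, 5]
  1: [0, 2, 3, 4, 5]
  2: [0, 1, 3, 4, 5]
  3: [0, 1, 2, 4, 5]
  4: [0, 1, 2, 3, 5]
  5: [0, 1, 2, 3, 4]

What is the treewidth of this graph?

A width-5 tree decomposition is:
Bags: B1 = {0, 1, 2, 3, 4, 5}
Tree: (single bag)
A single bag containing all 6 vertices is trivially a valid decomposition of width 5. On the other hand G contains the 6-clique {0, 1, 2, 3, 4, 5}. A clique must lie in a single bag of any decomposition, so no decomposition can have width below 5. Hence tw(G) = 5 exactly.

5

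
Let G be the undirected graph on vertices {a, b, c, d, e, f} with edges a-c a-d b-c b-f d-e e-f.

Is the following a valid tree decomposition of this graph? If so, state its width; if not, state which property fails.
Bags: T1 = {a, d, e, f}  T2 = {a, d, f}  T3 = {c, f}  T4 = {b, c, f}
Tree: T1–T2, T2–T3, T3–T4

No — edge (a,c) lies in no bag.

A tree decomposition must satisfy three properties: every vertex lies in some bag; for every edge, both endpoints lie together in some bag; and for every vertex, the bags containing it form a connected subtree. Here edge (a,c) lies in no bag, so the decomposition is invalid.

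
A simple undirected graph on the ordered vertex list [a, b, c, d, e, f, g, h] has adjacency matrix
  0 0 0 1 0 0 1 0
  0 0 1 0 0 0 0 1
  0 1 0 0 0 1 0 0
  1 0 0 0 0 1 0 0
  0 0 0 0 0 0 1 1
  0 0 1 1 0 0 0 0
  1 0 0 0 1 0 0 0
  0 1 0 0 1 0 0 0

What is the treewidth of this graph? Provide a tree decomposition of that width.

Each bag holds 3 vertices, so the decomposition has width 2, which upper-bounds the treewidth. For the lower bound, G contains the cycle c–b–h–e–g–a–d–f–c, so G is not a forest; only forests have treewidth ≤ 1, hence tw(G) ≥ 2. Therefore the treewidth is 2.

Treewidth 2.
One such decomposition:
Bags: B1 = {b, c, h}  B2 = {c, e, h}  B3 = {c, e, g}  B4 = {a, c, g}  B5 = {a, c, d}  B6 = {c, d, f}
Tree: B1–B2, B2–B3, B3–B4, B4–B5, B5–B6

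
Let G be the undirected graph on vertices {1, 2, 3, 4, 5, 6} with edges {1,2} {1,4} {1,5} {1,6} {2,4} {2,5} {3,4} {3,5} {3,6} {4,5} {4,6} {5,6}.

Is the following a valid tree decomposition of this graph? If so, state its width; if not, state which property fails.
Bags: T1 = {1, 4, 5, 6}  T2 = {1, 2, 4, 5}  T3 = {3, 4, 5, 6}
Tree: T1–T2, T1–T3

Yes; width 3.

Checking the three conditions: (i) the bags cover all of {1, 2, 3, 4, 5, 6}; (ii) for each edge, some bag contains both endpoints; (iii) the bags containing any fixed vertex form a subtree. All hold, so the decomposition is valid with width 4 − 1 = 3.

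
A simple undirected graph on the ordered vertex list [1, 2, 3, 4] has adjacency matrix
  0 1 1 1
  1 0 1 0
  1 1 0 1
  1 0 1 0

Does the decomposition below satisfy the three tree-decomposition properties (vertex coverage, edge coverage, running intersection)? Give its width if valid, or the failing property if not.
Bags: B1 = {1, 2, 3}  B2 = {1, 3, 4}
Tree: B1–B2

Yes; width 2.

Vertex coverage: the bags together contain {1, 2, 3, 4}, the full vertex set. Edge coverage: each edge of G has both endpoints in at least one bag. Running intersection: for every vertex, the bags containing it form a connected subtree. All three properties hold, so this is a valid tree decomposition of width max|bag| − 1 = 2, and hence tw(G) ≤ 2.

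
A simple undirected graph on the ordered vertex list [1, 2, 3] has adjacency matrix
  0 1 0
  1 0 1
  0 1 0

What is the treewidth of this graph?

A width-1 tree decomposition is:
Bags: B1 = {1, 2}  B2 = {2, 3}
Tree: B1–B2
The largest bag has 2 vertices, giving width 1; this decomposition certifies tw(G) ≤ 1. G has an edge, so its treewidth is at least 1. Hence tw(G) = 1 exactly.

1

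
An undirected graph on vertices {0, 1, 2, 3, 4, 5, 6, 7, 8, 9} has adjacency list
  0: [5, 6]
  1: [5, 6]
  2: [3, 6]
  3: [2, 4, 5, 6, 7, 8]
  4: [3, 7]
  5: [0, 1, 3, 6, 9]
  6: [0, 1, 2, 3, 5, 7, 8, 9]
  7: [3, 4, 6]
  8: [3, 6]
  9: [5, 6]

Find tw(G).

A width-2 tree decomposition is:
Bags: B1 = {2, 3, 6}  B2 = {3, 6, 7}  B3 = {3, 6, 8}  B4 = {3, 5, 6}  B5 = {0, 5, 6}  B6 = {3, 4, 7}  B7 = {1, 5, 6}  B8 = {5, 6, 9}
Tree: B1–B2, B2–B3, B2–B4, B4–B5, B2–B6, B5–B7, B4–B8
The largest bag has 3 vertices, giving width 2; this decomposition certifies tw(G) ≤ 2. Conversely, {3, 4, 7} is a clique of size 3, and the vertices of any clique must share a bag in every tree decomposition; so some bag has ≥ 3 vertices and tw(G) ≥ 2. Therefore the treewidth is 2.

2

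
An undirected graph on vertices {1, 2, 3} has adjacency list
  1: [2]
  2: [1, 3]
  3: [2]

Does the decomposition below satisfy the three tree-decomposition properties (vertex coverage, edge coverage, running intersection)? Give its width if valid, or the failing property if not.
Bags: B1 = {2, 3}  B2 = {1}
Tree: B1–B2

No — edge (2,1) lies in no bag.

A tree decomposition must satisfy three properties: every vertex lies in some bag; for every edge, both endpoints lie together in some bag; and for every vertex, the bags containing it form a connected subtree. Here edge (2,1) lies in no bag, so the decomposition is invalid.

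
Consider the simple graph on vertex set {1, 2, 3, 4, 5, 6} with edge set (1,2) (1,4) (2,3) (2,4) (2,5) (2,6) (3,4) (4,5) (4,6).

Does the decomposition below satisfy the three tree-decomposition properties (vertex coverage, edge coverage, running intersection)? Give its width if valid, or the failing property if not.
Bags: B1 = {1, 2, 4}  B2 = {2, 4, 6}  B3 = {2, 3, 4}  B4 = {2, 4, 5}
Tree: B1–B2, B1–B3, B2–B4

Checking the three conditions: (i) the bags cover all of {1, 2, 3, 4, 5, 6}; (ii) for each edge, some bag contains both endpoints; (iii) the bags containing any fixed vertex form a subtree. All hold, so the decomposition is valid with width 3 − 1 = 2.

Yes; width 2.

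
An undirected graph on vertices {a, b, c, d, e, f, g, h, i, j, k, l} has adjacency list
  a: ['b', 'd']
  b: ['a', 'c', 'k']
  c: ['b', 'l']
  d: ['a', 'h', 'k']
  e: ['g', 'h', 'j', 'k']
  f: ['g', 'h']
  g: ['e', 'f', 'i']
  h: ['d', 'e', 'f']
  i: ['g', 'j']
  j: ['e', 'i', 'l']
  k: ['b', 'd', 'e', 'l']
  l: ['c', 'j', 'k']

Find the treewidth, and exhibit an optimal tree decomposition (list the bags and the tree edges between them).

Treewidth 3.
Bags: B1 = {f, g, h, i}  B2 = {e, g, h, i}  B3 = {e, h, i, j}  B4 = {d, e, h, j}  B5 = {d, e, j, k}  B6 = {d, j, k, l}  B7 = {a, d, k, l}  B8 = {a, b, k, l}  B9 = {a, b, c, l}
Tree: B1–B2, B2–B3, B3–B4, B4–B5, B5–B6, B6–B7, B7–B8, B8–B9

Every bag has size at most 4, so the width is 4 − 1 = 3 and tw(G) ≤ 3. For the lower bound: the 4 vertex sets {f,g,i}, {h}, {e}, {d,j,k,l} are disjoint, each induces a connected subgraph, and every pair is joined by at least one edge of G. Contracting each set to a single vertex therefore yields K_{4} as a minor, and since treewidth is minor-monotone, tw(G) ≥ tw(K_{4}) = 3. Combining the bounds, tw(G) = 3.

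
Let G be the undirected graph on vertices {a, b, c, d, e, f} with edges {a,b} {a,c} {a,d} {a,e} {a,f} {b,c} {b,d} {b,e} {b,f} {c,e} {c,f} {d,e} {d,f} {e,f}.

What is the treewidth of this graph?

4

A width-4 tree decomposition is:
Bags: B1 = {a, b, c, e, f}  B2 = {a, b, d, e, f}
Tree: B1–B2
The largest bag has 5 vertices, giving width 4; this decomposition certifies tw(G) ≤ 4. Conversely, {a, b, d, e, f} is a clique of size 5, and the vertices of any clique must share a bag in every tree decomposition; so some bag has ≥ 5 vertices and tw(G) ≥ 4. Hence tw(G) = 4 exactly.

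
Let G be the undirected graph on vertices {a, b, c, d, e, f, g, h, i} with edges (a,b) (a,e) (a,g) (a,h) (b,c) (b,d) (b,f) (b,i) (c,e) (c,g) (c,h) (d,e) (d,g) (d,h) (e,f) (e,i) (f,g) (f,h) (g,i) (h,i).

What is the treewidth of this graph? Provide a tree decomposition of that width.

Treewidth 4.
Bags: B1 = {a, b, e, g, h}  B2 = {b, e, f, g, h}  B3 = {b, d, e, g, h}  B4 = {b, e, g, h, i}  B5 = {b, c, e, g, h}
Tree: B1–B2, B2–B3, B3–B4, B4–B5

The largest bag has 5 vertices, giving width 4; this decomposition certifies tw(G) ≤ 4. For the lower bound: the 5 vertex sets {a,b}, {e,f}, {d,h}, {g}, {i} are disjoint, each induces a connected subgraph, and every pair is joined by at least one edge of G. Contracting each set to a single vertex therefore yields K_{5} as a minor, and since treewidth is minor-monotone, tw(G) ≥ tw(K_{5}) = 4. Therefore the treewidth is 4.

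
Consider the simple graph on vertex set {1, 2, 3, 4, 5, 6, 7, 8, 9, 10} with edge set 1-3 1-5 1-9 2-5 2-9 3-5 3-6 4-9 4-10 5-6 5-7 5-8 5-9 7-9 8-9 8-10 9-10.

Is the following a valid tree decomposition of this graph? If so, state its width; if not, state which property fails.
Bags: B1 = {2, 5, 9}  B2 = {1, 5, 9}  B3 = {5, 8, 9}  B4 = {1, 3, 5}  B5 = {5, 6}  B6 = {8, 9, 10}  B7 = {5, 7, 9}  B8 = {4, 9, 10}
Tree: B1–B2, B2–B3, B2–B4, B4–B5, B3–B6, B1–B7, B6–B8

A tree decomposition must satisfy three properties: every vertex lies in some bag; for every edge, both endpoints lie together in some bag; and for every vertex, the bags containing it form a connected subtree. Here edge (3,6) lies in no bag, so the decomposition is invalid.

No — edge (3,6) lies in no bag.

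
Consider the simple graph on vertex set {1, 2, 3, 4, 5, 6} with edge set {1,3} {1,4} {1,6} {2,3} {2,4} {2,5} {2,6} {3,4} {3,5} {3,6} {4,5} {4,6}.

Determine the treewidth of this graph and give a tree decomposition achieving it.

Treewidth 3.
One optimal decomposition is:
Bags: B1 = {2, 3, 4, 6}  B2 = {1, 3, 4, 6}  B3 = {2, 3, 4, 5}
Tree: B1–B2, B1–B3

Every bag has size at most 4, so the width is 4 − 1 = 3 and tw(G) ≤ 3. On the other hand G contains the 4-clique {1, 3, 4, 6}. A clique must lie in a single bag of any decomposition, so no decomposition can have width below 3. Hence tw(G) = 3 exactly.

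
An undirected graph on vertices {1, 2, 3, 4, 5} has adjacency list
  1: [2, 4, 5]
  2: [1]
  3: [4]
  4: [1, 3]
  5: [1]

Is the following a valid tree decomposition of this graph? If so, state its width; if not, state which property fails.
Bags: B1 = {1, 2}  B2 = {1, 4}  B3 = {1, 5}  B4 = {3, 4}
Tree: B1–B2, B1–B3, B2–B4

Yes; width 1.

Vertex coverage: the bags together contain {1, 2, 3, 4, 5}, the full vertex set. Edge coverage: each edge of G has both endpoints in at least one bag. Running intersection: for every vertex, the bags containing it form a connected subtree. All three properties hold, so this is a valid tree decomposition of width max|bag| − 1 = 1, and hence tw(G) ≤ 1.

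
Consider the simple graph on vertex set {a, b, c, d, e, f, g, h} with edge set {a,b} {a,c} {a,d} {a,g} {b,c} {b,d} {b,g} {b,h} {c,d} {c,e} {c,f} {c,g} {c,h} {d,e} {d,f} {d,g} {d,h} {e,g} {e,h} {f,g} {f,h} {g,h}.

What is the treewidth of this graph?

4

A width-4 tree decomposition is:
Bags: B1 = {b, c, d, g, h}  B2 = {a, b, c, d, g}  B3 = {c, d, f, g, h}  B4 = {c, d, e, g, h}
Tree: B1–B2, B1–B3, B1–B4
The largest bag has 5 vertices, giving width 4; this decomposition certifies tw(G) ≤ 4. For the lower bound, the 5 vertices {c, d, e, g, h} are pairwise adjacent, and any tree decomposition puts a clique entirely inside one bag — forcing width ≥ 4. The upper and lower bounds meet at 4, so that is the treewidth.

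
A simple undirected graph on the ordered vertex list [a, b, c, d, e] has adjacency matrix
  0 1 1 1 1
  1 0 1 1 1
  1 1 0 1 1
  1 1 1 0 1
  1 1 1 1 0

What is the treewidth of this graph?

4

A width-4 tree decomposition is:
Bags: B1 = {a, b, c, d, e}
Tree: (single bag)
A single bag containing all 5 vertices is trivially a valid decomposition of width 4. Conversely, {a, b, c, d, e} is a clique of size 5, and the vertices of any clique must share a bag in every tree decomposition; so some bag has ≥ 5 vertices and tw(G) ≥ 4. Hence tw(G) = 4 exactly.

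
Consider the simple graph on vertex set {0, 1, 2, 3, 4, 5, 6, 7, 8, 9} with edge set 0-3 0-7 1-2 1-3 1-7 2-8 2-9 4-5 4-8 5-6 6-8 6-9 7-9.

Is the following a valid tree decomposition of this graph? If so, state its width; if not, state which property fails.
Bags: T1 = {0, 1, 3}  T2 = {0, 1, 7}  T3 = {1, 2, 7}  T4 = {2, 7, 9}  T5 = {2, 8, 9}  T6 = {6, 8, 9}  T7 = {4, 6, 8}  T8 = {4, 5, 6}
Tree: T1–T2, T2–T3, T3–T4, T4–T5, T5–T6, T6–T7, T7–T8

Every vertex of G appears in some bag (union = {0, 1, 2, 3, 4, 5, 6, 7, 8, 9}); every edge is covered by a bag; and for each vertex v the set of bags containing v is connected in the bag tree. The decomposition is therefore valid. The largest bag has 3 vertices, so the width is 2.

Yes; width 2.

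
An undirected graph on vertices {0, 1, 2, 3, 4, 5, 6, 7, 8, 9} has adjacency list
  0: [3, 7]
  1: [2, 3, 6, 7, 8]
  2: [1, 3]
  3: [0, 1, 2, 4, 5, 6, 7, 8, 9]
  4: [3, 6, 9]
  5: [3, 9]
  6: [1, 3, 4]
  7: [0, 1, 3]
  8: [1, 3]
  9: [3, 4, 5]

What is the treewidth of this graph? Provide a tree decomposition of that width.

Treewidth 2.
One such decomposition:
Bags: B1 = {1, 2, 3}  B2 = {1, 3, 8}  B3 = {1, 3, 6}  B4 = {3, 4, 6}  B5 = {3, 4, 9}  B6 = {1, 3, 7}  B7 = {3, 5, 9}  B8 = {0, 3, 7}
Tree: B1–B2, B2–B3, B3–B4, B4–B5, B3–B6, B5–B7, B6–B8

The largest bag has 3 vertices, giving width 2; this decomposition certifies tw(G) ≤ 2. For the lower bound, the 3 vertices {0, 3, 7} are pairwise adjacent, and any tree decomposition puts a clique entirely inside one bag — forcing width ≥ 2. Therefore the treewidth is 2.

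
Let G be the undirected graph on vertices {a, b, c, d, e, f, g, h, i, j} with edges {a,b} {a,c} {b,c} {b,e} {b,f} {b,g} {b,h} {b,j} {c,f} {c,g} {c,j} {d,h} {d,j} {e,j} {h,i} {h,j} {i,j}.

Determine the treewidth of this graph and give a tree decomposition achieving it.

Treewidth 2.
Bags: B1 = {b, c, j}  B2 = {b, h, j}  B3 = {a, b, c}  B4 = {h, i, j}  B5 = {b, c, f}  B6 = {b, c, g}  B7 = {b, e, j}  B8 = {d, h, j}
Tree: B1–B2, B1–B3, B2–B4, B1–B5, B5–B6, B1–B7, B2–B8

Every bag has size at most 3, so the width is 3 − 1 = 2 and tw(G) ≤ 2. For the lower bound, the 3 vertices {d, h, j} are pairwise adjacent, and any tree decomposition puts a clique entirely inside one bag — forcing width ≥ 2. Therefore the treewidth is 2.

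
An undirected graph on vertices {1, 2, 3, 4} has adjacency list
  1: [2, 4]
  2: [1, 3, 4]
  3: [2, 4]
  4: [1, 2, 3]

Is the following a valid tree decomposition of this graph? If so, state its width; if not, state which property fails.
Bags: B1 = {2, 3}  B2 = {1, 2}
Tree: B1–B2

A tree decomposition must satisfy three properties: every vertex lies in some bag; for every edge, both endpoints lie together in some bag; and for every vertex, the bags containing it form a connected subtree. Here vertex 4 appears in no bag, so the decomposition is invalid.

No — vertex 4 appears in no bag.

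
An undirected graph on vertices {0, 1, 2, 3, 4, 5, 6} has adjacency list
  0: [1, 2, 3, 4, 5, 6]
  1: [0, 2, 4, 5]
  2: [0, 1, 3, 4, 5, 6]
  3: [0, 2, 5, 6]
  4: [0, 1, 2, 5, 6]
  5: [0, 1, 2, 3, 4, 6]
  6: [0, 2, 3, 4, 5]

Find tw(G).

A width-4 tree decomposition is:
Bags: B1 = {0, 1, 2, 4, 5}  B2 = {0, 2, 4, 5, 6}  B3 = {0, 2, 3, 5, 6}
Tree: B1–B2, B2–B3
Every bag has size at most 5, so the width is 5 − 1 = 4 and tw(G) ≤ 4. For the lower bound, the 5 vertices {0, 2, 3, 5, 6} are pairwise adjacent, and any tree decomposition puts a clique entirely inside one bag — forcing width ≥ 4. Therefore the treewidth is 4.

4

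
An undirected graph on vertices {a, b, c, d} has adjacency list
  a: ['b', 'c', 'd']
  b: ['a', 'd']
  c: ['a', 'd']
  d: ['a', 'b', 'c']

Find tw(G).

2

A width-2 tree decomposition is:
Bags: B1 = {a, c, d}  B2 = {a, b, d}
Tree: B1–B2
Every bag has size at most 3, so the width is 3 − 1 = 2 and tw(G) ≤ 2. Conversely, {a, c, d} is a clique of size 3, and the vertices of any clique must share a bag in every tree decomposition; so some bag has ≥ 3 vertices and tw(G) ≥ 2. Hence tw(G) = 2 exactly.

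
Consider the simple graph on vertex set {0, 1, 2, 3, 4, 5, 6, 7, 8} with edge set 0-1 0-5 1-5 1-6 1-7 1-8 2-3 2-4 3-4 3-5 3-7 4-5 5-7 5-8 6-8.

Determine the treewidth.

2

A width-2 tree decomposition is:
Bags: B1 = {1, 5, 8}  B2 = {1, 5, 7}  B3 = {1, 6, 8}  B4 = {0, 1, 5}  B5 = {3, 5, 7}  B6 = {3, 4, 5}  B7 = {2, 3, 4}
Tree: B1–B2, B1–B3, B1–B4, B2–B5, B5–B6, B6–B7
The largest bag has 3 vertices, giving width 2; this decomposition certifies tw(G) ≤ 2. For the lower bound, the 3 vertices {2, 3, 4} are pairwise adjacent, and any tree decomposition puts a clique entirely inside one bag — forcing width ≥ 2. Therefore the treewidth is 2.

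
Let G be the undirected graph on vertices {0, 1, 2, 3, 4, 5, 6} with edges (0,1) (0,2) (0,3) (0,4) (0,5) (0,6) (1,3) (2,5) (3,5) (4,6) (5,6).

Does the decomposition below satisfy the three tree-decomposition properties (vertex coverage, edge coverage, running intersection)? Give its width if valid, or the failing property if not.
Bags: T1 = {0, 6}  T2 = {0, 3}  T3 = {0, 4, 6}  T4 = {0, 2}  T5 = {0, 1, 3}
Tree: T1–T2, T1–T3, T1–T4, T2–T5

A tree decomposition must satisfy three properties: every vertex lies in some bag; for every edge, both endpoints lie together in some bag; and for every vertex, the bags containing it form a connected subtree. Here vertex 5 appears in no bag, so the decomposition is invalid.

No — vertex 5 appears in no bag.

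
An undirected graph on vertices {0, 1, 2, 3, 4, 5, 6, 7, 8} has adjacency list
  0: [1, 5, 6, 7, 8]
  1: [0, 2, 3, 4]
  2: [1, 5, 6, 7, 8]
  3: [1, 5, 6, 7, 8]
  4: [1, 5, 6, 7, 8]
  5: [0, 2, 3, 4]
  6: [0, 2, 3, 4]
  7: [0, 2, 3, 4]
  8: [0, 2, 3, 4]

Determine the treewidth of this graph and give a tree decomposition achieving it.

The largest bag has 5 vertices, giving width 4; this decomposition certifies tw(G) ≤ 4. For the lower bound: the 5 vertex sets {1,2}, {4,5}, {3,8}, {0}, {6} are disjoint, each induces a connected subgraph, and every pair is joined by at least one edge of G. Contracting each set to a single vertex therefore yields K_{5} as a minor, and since treewidth is minor-monotone, tw(G) ≥ tw(K_{5}) = 4. Combining the bounds, tw(G) = 4.

Treewidth 4.
One such decomposition:
Bags: B1 = {0, 1, 2, 3, 4}  B2 = {0, 2, 3, 4, 5}  B3 = {0, 2, 3, 4, 8}  B4 = {0, 2, 3, 4, 6}  B5 = {0, 2, 3, 4, 7}
Tree: B1–B2, B2–B3, B3–B4, B4–B5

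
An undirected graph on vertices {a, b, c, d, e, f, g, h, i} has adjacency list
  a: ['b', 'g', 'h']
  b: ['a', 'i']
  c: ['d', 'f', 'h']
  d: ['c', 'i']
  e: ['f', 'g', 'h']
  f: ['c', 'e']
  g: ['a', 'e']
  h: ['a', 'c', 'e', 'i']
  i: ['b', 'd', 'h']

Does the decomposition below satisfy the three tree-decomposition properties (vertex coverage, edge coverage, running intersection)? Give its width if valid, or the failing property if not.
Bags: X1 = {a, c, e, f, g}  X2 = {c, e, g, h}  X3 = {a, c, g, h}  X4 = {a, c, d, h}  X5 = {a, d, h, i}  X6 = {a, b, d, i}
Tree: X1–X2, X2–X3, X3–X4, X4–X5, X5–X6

A tree decomposition must satisfy three properties: every vertex lies in some bag; for every edge, both endpoints lie together in some bag; and for every vertex, the bags containing it form a connected subtree. Here bags containing vertex a are not connected in the tree, so the decomposition is invalid.

No — bags containing vertex a are not connected in the tree.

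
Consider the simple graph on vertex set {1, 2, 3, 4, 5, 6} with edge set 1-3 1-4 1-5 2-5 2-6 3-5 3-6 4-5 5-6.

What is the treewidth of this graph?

A width-2 tree decomposition is:
Bags: B1 = {1, 3, 5}  B2 = {3, 5, 6}  B3 = {2, 5, 6}  B4 = {1, 4, 5}
Tree: B1–B2, B2–B3, B1–B4
Each bag holds 3 vertices, so the decomposition has width 2, which upper-bounds the treewidth. On the other hand G contains the 3-clique {1, 3, 5}. A clique must lie in a single bag of any decomposition, so no decomposition can have width below 2. Therefore the treewidth is 2.

2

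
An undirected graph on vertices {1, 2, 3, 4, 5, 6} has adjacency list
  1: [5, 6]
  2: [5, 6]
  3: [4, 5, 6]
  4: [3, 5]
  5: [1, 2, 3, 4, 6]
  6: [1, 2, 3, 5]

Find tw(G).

A width-2 tree decomposition is:
Bags: B1 = {3, 5, 6}  B2 = {2, 5, 6}  B3 = {3, 4, 5}  B4 = {1, 5, 6}
Tree: B1–B2, B1–B3, B1–B4
Every bag has size at most 3, so the width is 3 − 1 = 2 and tw(G) ≤ 2. On the other hand G contains the 3-clique {3, 4, 5}. A clique must lie in a single bag of any decomposition, so no decomposition can have width below 2. Combining the bounds, tw(G) = 2.

2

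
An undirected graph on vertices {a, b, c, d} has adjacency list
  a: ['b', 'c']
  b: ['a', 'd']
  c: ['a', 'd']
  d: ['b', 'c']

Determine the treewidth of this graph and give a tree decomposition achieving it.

The largest bag has 3 vertices, giving width 2; this decomposition certifies tw(G) ≤ 2. For the lower bound, G contains the cycle c–d–b–a–c, so G is not a forest; only forests have treewidth ≤ 1, hence tw(G) ≥ 2. Combining the bounds, tw(G) = 2.

Treewidth 2.
One optimal decomposition is:
Bags: B1 = {b, c, d}  B2 = {a, b, c}
Tree: B1–B2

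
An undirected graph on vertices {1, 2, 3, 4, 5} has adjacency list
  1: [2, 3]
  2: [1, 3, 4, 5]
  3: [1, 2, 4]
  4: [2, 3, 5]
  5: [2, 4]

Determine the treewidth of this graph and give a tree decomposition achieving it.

Each bag holds 3 vertices, so the decomposition has width 2, which upper-bounds the treewidth. Conversely, {1, 2, 3} is a clique of size 3, and the vertices of any clique must share a bag in every tree decomposition; so some bag has ≥ 3 vertices and tw(G) ≥ 2. The upper and lower bounds meet at 2, so that is the treewidth.

Treewidth 2.
One optimal decomposition is:
Bags: B1 = {2, 3, 4}  B2 = {1, 2, 3}  B3 = {2, 4, 5}
Tree: B1–B2, B1–B3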